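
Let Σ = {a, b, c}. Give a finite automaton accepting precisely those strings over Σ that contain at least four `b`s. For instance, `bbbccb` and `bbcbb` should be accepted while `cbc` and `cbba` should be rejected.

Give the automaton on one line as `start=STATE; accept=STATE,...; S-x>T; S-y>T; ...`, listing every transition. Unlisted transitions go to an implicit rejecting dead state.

Only the number of `b`s matters, and only up to 5. Make a chain q0 → q1 → q2 → q3 → q4 → q5 advanced by each `b` (with q5 absorbing); every other symbol self-loops. The accepting set is {q4, q5}.
A 6-state machine:
        a   b   c  
>  q0   q0  q1  q0 
   q1   q1  q2  q1 
   q2   q2  q3  q2 
   q3   q3  q4  q3 
 * q4   q4  q5  q4 
 * q5   q5  q5  q5 
(> = start, * = accepting)

start=q0; accept=q4,q5; q0-a>q0; q0-b>q1; q0-c>q0; q1-a>q1; q1-b>q2; q1-c>q1; q2-a>q2; q2-b>q3; q2-c>q2; q3-a>q3; q3-b>q4; q3-c>q3; q4-a>q4; q4-b>q5; q4-c>q4; q5-a>q5; q5-b>q5; q5-c>q5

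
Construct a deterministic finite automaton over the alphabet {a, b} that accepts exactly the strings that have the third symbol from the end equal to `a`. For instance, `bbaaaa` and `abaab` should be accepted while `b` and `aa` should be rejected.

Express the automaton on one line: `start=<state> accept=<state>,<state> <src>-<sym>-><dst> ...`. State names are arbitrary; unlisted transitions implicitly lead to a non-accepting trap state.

start=S0 accept=S7,S8,S9,S10 S0-a->S1 S0-b->S2 S1-a->S3 S1-b->S4 S2-a->S5 S2-b->S6 S3-a->S7 S3-b->S8 S4-a->S9 S4-b->S10 S5-a->S11 S5-b->S12 S6-a->S13 S6-b->S14 S7-a->S7 S7-b->S8 S8-a->S9 S8-b->S10 S9-a->S11 S9-b->S12 S10-a->S13 S10-b->S14 S11-a->S7 S11-b->S8 S12-a->S9 S12-b->S10 S13-a->S11 S13-b->S12 S14-a->S13 S14-b->S14

Because acceptance depends on a position counted from the end, the machine has to buffer the most recent 3 symbols. Make each state the string of the last up-to-3 symbols read; on input `x` shift the window left and append `x`. Accept when the buffered window has length 3 and begins with `a`.
With 15 states:
          a    b  
>  S0     S1   S2 
   S1     S3   S4 
   S2     S5   S6 
   S3     S7   S8 
   S4     S9  S10 
   S5    S11  S12 
   S6    S13  S14 
 * S7     S7   S8 
 * S8     S9  S10 
 * S9    S11  S12 
 * S10   S13  S14 
   S11    S7   S8 
   S12    S9  S10 
   S13   S11  S12 
   S14   S13  S14 
(> = start, * = accepting)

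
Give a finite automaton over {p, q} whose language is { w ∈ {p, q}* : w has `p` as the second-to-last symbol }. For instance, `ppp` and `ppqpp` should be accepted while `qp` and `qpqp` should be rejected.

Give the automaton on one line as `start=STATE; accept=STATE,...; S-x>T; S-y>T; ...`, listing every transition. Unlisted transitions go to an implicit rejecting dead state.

start=A; accept=D,E; A-p>B; A-q>C; B-p>D; B-q>E; C-p>F; C-q>G; D-p>D; D-q>E; E-p>F; E-q>G; F-p>D; F-q>E; G-p>F; G-q>G

A DFA must remember the last 2 symbols (since which symbol is second-to-last isn't known until the input ends). Use one state per possible window of the last ≤2 symbols; accept from those whose window starts with `p`.
       p  q 
>  A   B  C 
   B   D  E 
   C   F  G 
 * D   D  E 
 * E   F  G 
   F   D  E 
   G   F  G 
(> = start, * = accepting)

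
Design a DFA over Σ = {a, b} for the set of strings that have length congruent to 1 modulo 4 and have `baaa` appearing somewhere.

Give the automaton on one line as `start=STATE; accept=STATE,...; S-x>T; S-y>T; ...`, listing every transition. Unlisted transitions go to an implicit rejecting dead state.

start=s0; accept=s16; s0-a>s1; s0-b>s2; s1-a>s3; s1-b>s4; s2-a>s5; s2-b>s4; s3-a>s6; s3-b>s7; s4-a>s8; s4-b>s7; s5-a>s9; s5-b>s7; s6-a>s0; s6-b>s10; s7-a>s11; s7-b>s10; s8-a>s12; s8-b>s10; s9-a>s13; s9-b>s10; s10-a>s14; s10-b>s2; s11-a>s15; s11-b>s2; s12-a>s16; s12-b>s2; s13-a>s16; s13-b>s16; s14-a>s17; s14-b>s4; s15-a>s18; s15-b>s4; s16-a>s18; s16-b>s18; s17-a>s19; s17-b>s7; s18-a>s19; s18-b>s19; s19-a>s13; s19-b>s13

Handle the two conditions separately and then intersect. The first has 4 states tracking the input length modulo 4; the second has 5 states tracking whether and how much of `baaa` has been seen. A product state is a pair (one from each), accepting exactly when both do.
          a    b  
>  s0     s1   s2 
   s1     s3   s4 
   s2     s5   s4 
   s3     s6   s7 
   s4     s8   s7 
   s5     s9   s7 
   s6     s0  s10 
   s7    s11  s10 
   s8    s12  s10 
   s9    s13  s10 
   s10   s14   s2 
   s11   s15   s2 
   s12   s16   s2 
   s13   s16  s16 
   s14   s17   s4 
   s15   s18   s4 
 * s16   s18  s18 
   s17   s19   s7 
   s18   s19  s19 
   s19   s13  s13 
(> = start, * = accepting)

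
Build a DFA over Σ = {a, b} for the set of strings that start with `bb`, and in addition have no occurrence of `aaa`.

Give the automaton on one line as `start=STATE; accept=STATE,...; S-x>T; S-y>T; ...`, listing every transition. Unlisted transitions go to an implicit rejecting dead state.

start=s0; accept=s3,s4,s5; s0-a>s1; s0-b>s2; s1-a>s1; s1-b>s1; s2-a>s1; s2-b>s3; s3-a>s4; s3-b>s3; s4-a>s5; s4-b>s3; s5-a>s1; s5-b>s3

Handle the two conditions separately and then intersect. The first has 4 states tracking whether the input so far still matches the prefix `bb`; the second has 4 states tracking partial matches of the forbidden pattern `aaa`. A product state is a pair (one from each), accepting exactly when both do. Equivalent product states are then merged.
        a   b  
>  s0   s1  s2 
   s1   s1  s1 
   s2   s1  s3 
 * s3   s4  s3 
 * s4   s5  s3 
 * s5   s1  s3 
(> = start, * = accepting)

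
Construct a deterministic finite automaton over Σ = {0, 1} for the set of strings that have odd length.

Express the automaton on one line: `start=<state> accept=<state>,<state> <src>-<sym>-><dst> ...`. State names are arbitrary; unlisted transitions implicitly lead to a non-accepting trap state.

start=A accept=B A-0->B A-1->B B-0->A B-1->A

Count input length modulo 2: every symbol advances one step around the cycle A → B → A. Accept at B.
With 2 states:
       0  1 
>  A   B  B 
 * B   A  A 
(> = start, * = accepting)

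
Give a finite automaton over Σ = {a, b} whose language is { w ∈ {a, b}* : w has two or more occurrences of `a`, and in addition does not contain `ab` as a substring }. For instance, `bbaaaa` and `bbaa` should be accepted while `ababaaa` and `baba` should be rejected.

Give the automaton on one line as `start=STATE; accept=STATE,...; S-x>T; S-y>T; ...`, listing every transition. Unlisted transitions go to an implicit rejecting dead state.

start=q0; accept=q2,q4; q0-a>q1; q0-b>q0; q1-a>q2; q1-b>q3; q2-a>q4; q2-b>q5; q3-a>q5; q3-b>q3; q4-a>q4; q4-b>q6; q5-a>q6; q5-b>q5; q6-a>q6; q6-b>q6

Build one automaton per condition and run them in lockstep. One (4 states) tracks the count of `a`s, saturating at 3; the other (3 states) tracks partial matches of the forbidden pattern `ab`. Each combined state is a pair, one component from each; accept when both components accept.
        a   b  
>  q0   q1  q0 
   q1   q2  q3 
 * q2   q4  q5 
   q3   q5  q3 
 * q4   q4  q6 
   q5   q6  q5 
   q6   q6  q6 
(> = start, * = accepting)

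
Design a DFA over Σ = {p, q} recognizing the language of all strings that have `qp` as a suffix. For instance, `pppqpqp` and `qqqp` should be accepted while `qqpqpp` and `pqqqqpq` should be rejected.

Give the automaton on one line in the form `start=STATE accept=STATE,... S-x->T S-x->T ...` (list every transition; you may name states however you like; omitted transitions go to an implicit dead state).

start=s0 accept=s2 s0-p->s0 s0-q->s1 s1-p->s2 s1-q->s1 s2-p->s0 s2-q->s1

Remember how much of `qp` the current input suffix matches. State s0 means no match yet; s1 means the last symbol is `q`; s2 means the last 2 symbols are `qp`. Only s2 accepts. On a mismatch, fall back to the longest proper suffix that is still a prefix of `qp`.
With 3 states:
        p   q  
>  s0   s0  s1 
   s1   s2  s1 
 * s2   s0  s1 
(> = start, * = accepting)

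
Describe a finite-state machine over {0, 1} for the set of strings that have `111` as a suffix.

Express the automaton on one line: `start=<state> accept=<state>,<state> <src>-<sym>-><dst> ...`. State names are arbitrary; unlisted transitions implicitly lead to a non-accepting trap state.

start=q0 accept=q3 q0-0->q0 q0-1->q1 q1-0->q0 q1-1->q2 q2-0->q0 q2-1->q3 q3-0->q0 q3-1->q3

Remember how much of `111` the current input suffix matches. State q0 means no match yet; q1 means the last symbol is `1`; q2 means the last 2 symbols are `11`; q3 means the last 3 symbols are `111`. Only q3 accepts. On a mismatch, fall back to the longest proper suffix that is still a prefix of `111`.
4 states suffice.
        0   1  
>  q0   q0  q1 
   q1   q0  q2 
   q2   q0  q3 
 * q3   q0  q3 
(> = start, * = accepting)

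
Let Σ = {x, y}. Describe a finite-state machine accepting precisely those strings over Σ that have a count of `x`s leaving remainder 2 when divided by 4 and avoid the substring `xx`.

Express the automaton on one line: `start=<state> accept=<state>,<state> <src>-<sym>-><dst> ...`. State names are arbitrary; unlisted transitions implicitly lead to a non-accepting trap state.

start=s0 accept=s4,s5 s0-x->s1 s0-y->s0 s1-x->s2 s1-y->s3 s2-x->s2 s2-y->s2 s3-x->s4 s3-y->s3 s4-x->s2 s4-y->s5 s5-x->s6 s5-y->s5 s6-x->s2 s6-y->s7 s7-x->s8 s7-y->s7 s8-x->s2 s8-y->s0

Run two small machines in parallel and take their product. One (4 states) tracks the count of `x`s modulo 4; the other (3 states) tracks partial matches of the forbidden pattern `xx`. Each combined state is a pair, one component from each; accept when both components accept. Minimizing collapses redundant product states.
With 9 states:
        x   y  
>  s0   s1  s0 
   s1   s2  s3 
   s2   s2  s2 
   s3   s4  s3 
 * s4   s2  s5 
 * s5   s6  s5 
   s6   s2  s7 
   s7   s8  s7 
   s8   s2  s0 
(> = start, * = accepting)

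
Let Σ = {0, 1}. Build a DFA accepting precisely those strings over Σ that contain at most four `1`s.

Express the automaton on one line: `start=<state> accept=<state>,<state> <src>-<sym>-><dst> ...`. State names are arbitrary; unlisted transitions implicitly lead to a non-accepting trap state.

start=s0 accept=s0,s1,s2,s3,s4 s0-0->s0 s0-1->s1 s1-0->s1 s1-1->s2 s2-0->s2 s2-1->s3 s3-0->s3 s3-1->s4 s4-0->s4 s4-1->s5 s5-0->s5 s5-1->s5

Only the number of `1`s matters, and only up to 5. Make a chain s0 → s1 → s2 → s3 → s4 → s5 advanced by each `1` (with s5 absorbing); every other symbol self-loops. The accepting set is {s0, s1, s2, s3, s4}.
        0   1  
>* s0   s0  s1 
 * s1   s1  s2 
 * s2   s2  s3 
 * s3   s3  s4 
 * s4   s4  s5 
   s5   s5  s5 
(> = start, * = accepting)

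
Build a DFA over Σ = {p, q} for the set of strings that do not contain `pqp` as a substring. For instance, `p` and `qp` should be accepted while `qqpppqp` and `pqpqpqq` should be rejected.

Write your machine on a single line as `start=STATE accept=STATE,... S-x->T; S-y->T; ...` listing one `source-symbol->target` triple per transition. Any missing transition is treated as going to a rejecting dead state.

start=s0; accept=s0,s1,s2; s0-p->s1; s0-q->s0; s1-p->s1; s1-q->s2; s2-p->s3; s2-q->s0; s3-p->s3; s3-q->s3

Track partial matches of the forbidden pattern `pqp`. State s3 is a dead state reached once `pqp` has occurred; every other state accepts. s0 means no part of `pqp` is currently matched.
        p   q  
>* s0   s1  s0 
 * s1   s1  s2 
 * s2   s3  s0 
   s3   s3  s3 
(> = start, * = accepting)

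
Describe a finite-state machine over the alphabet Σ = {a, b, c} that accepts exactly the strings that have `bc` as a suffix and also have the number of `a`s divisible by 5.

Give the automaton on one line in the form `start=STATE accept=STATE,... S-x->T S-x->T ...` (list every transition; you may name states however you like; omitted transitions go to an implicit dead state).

Build one automaton per condition and run them in lockstep. One (3 states) tracks how much of the suffix `bc` has currently been matched; the other (5 states) tracks the count of `a`s modulo 5. Each combined state is a pair, one component from each; accept when both components accept. Equivalent product states are then merged.
7 states suffice.
        a   b   c  
>  q0   q1  q2  q0 
   q1   q3  q1  q1 
   q2   q1  q2  q4 
   q3   q5  q3  q3 
 * q4   q1  q2  q0 
   q5   q6  q5  q5 
   q6   q0  q6  q6 
(> = start, * = accepting)

start=q0 accept=q4 q0-a->q1 q0-b->q2 q0-c->q0 q1-a->q3 q1-b->q1 q1-c->q1 q2-a->q1 q2-b->q2 q2-c->q4 q3-a->q5 q3-b->q3 q3-c->q3 q4-a->q1 q4-b->q2 q4-c->q0 q5-a->q6 q5-b->q5 q5-c->q5 q6-a->q0 q6-b->q6 q6-c->q6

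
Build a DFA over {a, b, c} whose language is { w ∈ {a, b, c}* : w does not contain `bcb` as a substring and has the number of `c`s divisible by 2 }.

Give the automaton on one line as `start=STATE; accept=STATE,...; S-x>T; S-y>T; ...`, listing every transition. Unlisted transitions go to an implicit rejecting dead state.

start=q0; accept=q0,q1,q6; q0-a>q0; q0-b>q1; q0-c>q2; q1-a>q0; q1-b>q1; q1-c>q3; q2-a>q2; q2-b>q4; q2-c>q0; q3-a>q2; q3-b>q5; q3-c>q0; q4-a>q2; q4-b>q4; q4-c>q6; q5-a>q5; q5-b>q5; q5-c>q5; q6-a>q0; q6-b>q5; q6-c>q2

Handle the two conditions separately and then intersect. One (4 states) tracks partial matches of the forbidden pattern `bcb`; the other (2 states) tracks the count of `c`s modulo 2. Each combined state is a pair, one component from each; accept when both components accept. After merging equivalent states the machine shrinks.
With 7 states:
        a   b   c  
>* q0   q0  q1  q2 
 * q1   q0  q1  q3 
   q2   q2  q4  q0 
   q3   q2  q5  q0 
   q4   q2  q4  q6 
   q5   q5  q5  q5 
 * q6   q0  q5  q2 
(> = start, * = accepting)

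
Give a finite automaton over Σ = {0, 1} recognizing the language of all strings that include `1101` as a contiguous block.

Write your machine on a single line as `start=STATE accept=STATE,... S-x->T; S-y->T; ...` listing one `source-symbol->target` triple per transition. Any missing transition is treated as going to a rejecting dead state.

Track how much of `1101` has been matched so far: state A is no progress, E is the absorbing accept state reached once `1101` has occurred. Intermediate states record partial matches; on a mismatch, fall back to the longest reusable overlap.
5 states suffice.
       0  1 
>  A   A  B 
   B   A  C 
   C   D  C 
   D   A  E 
 * E   E  E 
(> = start, * = accepting)

start=A; accept=E; A-0->A; A-1->B; B-0->A; B-1->C; C-0->D; C-1->C; D-0->A; D-1->E; E-0->E; E-1->E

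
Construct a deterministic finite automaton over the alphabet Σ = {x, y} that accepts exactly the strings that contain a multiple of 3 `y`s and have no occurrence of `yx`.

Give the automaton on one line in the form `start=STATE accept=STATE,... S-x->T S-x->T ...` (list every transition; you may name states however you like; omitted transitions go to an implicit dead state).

Run two small machines in parallel and take their product. The first has 3 states tracking the count of `y`s modulo 3; the second has 3 states tracking partial matches of the forbidden pattern `yx`. A product state is a pair (one from each), accepting exactly when both do.
        x   y  
>* s0   s0  s1 
   s1   s2  s3 
   s2   s2  s4 
   s3   s4  s5 
   s4   s4  s6 
 * s5   s6  s1 
   s6   s6  s2 
(> = start, * = accepting)

start=s0 accept=s0,s5 s0-x->s0 s0-y->s1 s1-x->s2 s1-y->s3 s2-x->s2 s2-y->s4 s3-x->s4 s3-y->s5 s4-x->s4 s4-y->s6 s5-x->s6 s5-y->s1 s6-x->s6 s6-y->s2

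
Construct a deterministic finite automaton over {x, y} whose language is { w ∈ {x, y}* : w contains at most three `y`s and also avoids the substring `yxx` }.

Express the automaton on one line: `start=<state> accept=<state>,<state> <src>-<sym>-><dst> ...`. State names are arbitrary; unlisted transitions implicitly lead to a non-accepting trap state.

start=s0 accept=s0,s1,s2,s3,s5,s6,s7 s0-x->s0 s0-y->s1 s1-x->s2 s1-y->s3 s2-x->s4 s2-y->s3 s3-x->s5 s3-y->s6 s4-x->s4 s4-y->s4 s5-x->s4 s5-y->s6 s6-x->s7 s6-y->s4 s7-x->s4 s7-y->s4

Handle the two conditions separately and then intersect. One (5 states) tracks the count of `y`s, saturating at 4; the other (4 states) tracks partial matches of the forbidden pattern `yxx`. Each combined state is a pair, one component from each; accept when both components accept. Minimizing collapses redundant product states.
With 8 states:
        x   y  
>* s0   s0  s1 
 * s1   s2  s3 
 * s2   s4  s3 
 * s3   s5  s6 
   s4   s4  s4 
 * s5   s4  s6 
 * s6   s7  s4 
 * s7   s4  s4 
(> = start, * = accepting)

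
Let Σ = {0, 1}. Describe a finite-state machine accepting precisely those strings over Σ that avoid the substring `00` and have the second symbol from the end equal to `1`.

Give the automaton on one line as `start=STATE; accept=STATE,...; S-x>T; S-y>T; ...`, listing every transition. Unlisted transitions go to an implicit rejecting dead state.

Build one automaton per condition and run them in lockstep. The first has 3 states tracking partial matches of the forbidden pattern `00`; the second has 7 states tracking the last 2 symbols read. A product state is a pair (one from each), accepting exactly when both do. After merging equivalent states the machine shrinks.
With 6 states:
        0   1  
>  q0   q1  q2 
   q1   q3  q2 
   q2   q4  q5 
   q3   q3  q3 
 * q4   q3  q2 
 * q5   q4  q5 
(> = start, * = accepting)

start=q0; accept=q4,q5; q0-0>q1; q0-1>q2; q1-0>q3; q1-1>q2; q2-0>q4; q2-1>q5; q3-0>q3; q3-1>q3; q4-0>q3; q4-1>q2; q5-0>q4; q5-1>q5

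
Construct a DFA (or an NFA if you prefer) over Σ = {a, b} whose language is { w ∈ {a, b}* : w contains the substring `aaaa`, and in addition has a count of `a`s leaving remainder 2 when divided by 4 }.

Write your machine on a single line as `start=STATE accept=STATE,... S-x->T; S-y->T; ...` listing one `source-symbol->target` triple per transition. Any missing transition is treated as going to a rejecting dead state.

Run two small machines in parallel and take their product. One (5 states) tracks whether and how much of `aaaa` has been seen; the other (4 states) tracks the count of `a`s modulo 4. Each combined state is a pair, one component from each; accept when both components accept.
With 20 states:
          a    b  
>  S0     S1   S0 
   S1     S2   S3 
   S2     S4   S5 
   S3     S6   S3 
   S4     S7   S8 
   S5     S9   S5 
   S6    S10   S5 
   S7    S11   S7 
   S8    S12   S8 
   S9    S13   S8 
   S10   S14   S8 
   S11   S15  S11 
   S12   S16   S0 
   S13   S17   S0 
   S14   S11   S0 
 * S15   S18  S15 
   S16   S19   S3 
   S17   S15   S3 
   S18    S7  S18 
   S19   S18   S5 
(> = start, * = accepting)

start=S0; accept=S15; S0-a->S1; S0-b->S0; S1-a->S2; S1-b->S3; S2-a->S4; S2-b->S5; S3-a->S6; S3-b->S3; S4-a->S7; S4-b->S8; S5-a->S9; S5-b->S5; S6-a->S10; S6-b->S5; S7-a->S11; S7-b->S7; S8-a->S12; S8-b->S8; S9-a->S13; S9-b->S8; S10-a->S14; S10-b->S8; S11-a->S15; S11-b->S11; S12-a->S16; S12-b->S0; S13-a->S17; S13-b->S0; S14-a->S11; S14-b->S0; S15-a->S18; S15-b->S15; S16-a->S19; S16-b->S3; S17-a->S15; S17-b->S3; S18-a->S7; S18-b->S18; S19-a->S18; S19-b->S5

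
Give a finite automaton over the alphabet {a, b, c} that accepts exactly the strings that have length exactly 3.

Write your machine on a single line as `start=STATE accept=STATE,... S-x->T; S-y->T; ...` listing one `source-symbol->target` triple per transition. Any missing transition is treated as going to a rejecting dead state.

Count input length up to 4: every symbol moves from s0 toward s4, which means 'more than 3' and absorbs. Accept from {s3}.
With 5 states:
        a   b   c  
>  s0   s1  s1  s1 
   s1   s2  s2  s2 
   s2   s3  s3  s3 
 * s3   s4  s4  s4 
   s4   s4  s4  s4 
(> = start, * = accepting)

start=s0; accept=s3; s0-a->s1; s0-b->s1; s0-c->s1; s1-a->s2; s1-b->s2; s1-c->s2; s2-a->s3; s2-b->s3; s2-c->s3; s3-a->s4; s3-b->s4; s3-c->s4; s4-a->s4; s4-b->s4; s4-c->s4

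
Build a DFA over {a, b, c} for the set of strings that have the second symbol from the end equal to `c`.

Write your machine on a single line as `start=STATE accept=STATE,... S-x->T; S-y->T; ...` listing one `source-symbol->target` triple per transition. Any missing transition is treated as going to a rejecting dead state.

A DFA must remember the last 2 symbols (since which symbol is second-to-last isn't known until the input ends). Use one state per possible window of the last ≤2 symbols; accept from those whose window starts with `c`.
          a    b    c  
>  q0     q1   q2   q3 
   q1     q4   q5   q6 
   q2     q7   q8   q9 
   q3    q10  q11  q12 
   q4     q4   q5   q6 
   q5     q7   q8   q9 
   q6    q10  q11  q12 
   q7     q4   q5   q6 
   q8     q7   q8   q9 
   q9    q10  q11  q12 
 * q10    q4   q5   q6 
 * q11    q7   q8   q9 
 * q12   q10  q11  q12 
(> = start, * = accepting)

start=q0; accept=q10,q11,q12; q0-a->q1; q0-b->q2; q0-c->q3; q1-a->q4; q1-b->q5; q1-c->q6; q2-a->q7; q2-b->q8; q2-c->q9; q3-a->q10; q3-b->q11; q3-c->q12; q4-a->q4; q4-b->q5; q4-c->q6; q5-a->q7; q5-b->q8; q5-c->q9; q6-a->q10; q6-b->q11; q6-c->q12; q7-a->q4; q7-b->q5; q7-c->q6; q8-a->q7; q8-b->q8; q8-c->q9; q9-a->q10; q9-b->q11; q9-c->q12; q10-a->q4; q10-b->q5; q10-c->q6; q11-a->q7; q11-b->q8; q11-c->q9; q12-a->q10; q12-b->q11; q12-c->q12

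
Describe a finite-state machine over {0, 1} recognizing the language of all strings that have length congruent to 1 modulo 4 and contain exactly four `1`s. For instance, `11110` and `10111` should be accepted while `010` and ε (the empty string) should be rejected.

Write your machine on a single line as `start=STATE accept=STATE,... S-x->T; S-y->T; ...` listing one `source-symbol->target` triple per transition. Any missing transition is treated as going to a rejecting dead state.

start=s0; accept=s16; s0-0->s1; s0-1->s2; s1-0->s3; s1-1->s4; s2-0->s4; s2-1->s5; s3-0->s6; s3-1->s7; s4-0->s7; s4-1->s8; s5-0->s8; s5-1->s9; s6-0->s0; s6-1->s10; s7-0->s10; s7-1->s11; s8-0->s11; s8-1->s12; s9-0->s12; s9-1->s13; s10-0->s2; s10-1->s14; s11-0->s14; s11-1->s15; s12-0->s15; s12-1->s16; s13-0->s16; s13-1->s17; s14-0->s5; s14-1->s18; s15-0->s18; s15-1->s19; s16-0->s19; s16-1->s20; s17-0->s20; s17-1->s20; s18-0->s9; s18-1->s21; s19-0->s21; s19-1->s22; s20-0->s22; s20-1->s22; s21-0->s13; s21-1->s23; s22-0->s23; s22-1->s23; s23-0->s17; s23-1->s17

Build one automaton per condition and run them in lockstep. One (4 states) tracks the input length modulo 4; the other (6 states) tracks the count of `1`s, saturating at 5. Each combined state is a pair, one component from each; accept when both components accept.
A 24-state machine:
          0    1  
>  s0     s1   s2 
   s1     s3   s4 
   s2     s4   s5 
   s3     s6   s7 
   s4     s7   s8 
   s5     s8   s9 
   s6     s0  s10 
   s7    s10  s11 
   s8    s11  s12 
   s9    s12  s13 
   s10    s2  s14 
   s11   s14  s15 
   s12   s15  s16 
   s13   s16  s17 
   s14    s5  s18 
   s15   s18  s19 
 * s16   s19  s20 
   s17   s20  s20 
   s18    s9  s21 
   s19   s21  s22 
   s20   s22  s22 
   s21   s13  s23 
   s22   s23  s23 
   s23   s17  s17 
(> = start, * = accepting)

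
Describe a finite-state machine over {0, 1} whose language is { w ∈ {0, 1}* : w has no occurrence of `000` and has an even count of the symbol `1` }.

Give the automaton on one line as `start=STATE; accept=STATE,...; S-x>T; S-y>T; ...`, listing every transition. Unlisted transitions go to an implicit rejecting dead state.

start=A; accept=A,B,D; A-0>B; A-1>C; B-0>D; B-1>C; C-0>E; C-1>A; D-0>F; D-1>C; E-0>G; E-1>A; F-0>F; F-1>H; G-0>H; G-1>A; H-0>H; H-1>F

Handle the two conditions separately and then intersect. The first has 4 states tracking partial matches of the forbidden pattern `000`; the second has 2 states tracking the count of `1`s modulo 2. A product state is a pair (one from each), accepting exactly when both do.
8 states suffice.
       0  1 
>* A   B  C 
 * B   D  C 
   C   E  A 
 * D   F  C 
   E   G  A 
   F   F  H 
   G   H  A 
   H   H  F 
(> = start, * = accepting)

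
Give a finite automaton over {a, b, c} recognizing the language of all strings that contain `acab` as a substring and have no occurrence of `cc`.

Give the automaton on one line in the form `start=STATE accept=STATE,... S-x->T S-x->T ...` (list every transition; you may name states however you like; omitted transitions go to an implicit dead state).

start=q0 accept=q6,q7 q0-a->q1 q0-b->q0 q0-c->q2 q1-a->q1 q1-b->q0 q1-c->q3 q2-a->q1 q2-b->q0 q2-c->q4 q3-a->q5 q3-b->q0 q3-c->q4 q4-a->q4 q4-b->q4 q4-c->q4 q5-a->q1 q5-b->q6 q5-c->q3 q6-a->q6 q6-b->q6 q6-c->q7 q7-a->q6 q7-b->q6 q7-c->q4

Build one automaton per condition and run them in lockstep. One (5 states) tracks whether and how much of `acab` has been seen; the other (3 states) tracks partial matches of the forbidden pattern `cc`. Each combined state is a pair, one component from each; accept when both components accept. Minimizing collapses redundant product states.
        a   b   c  
>  q0   q1  q0  q2 
   q1   q1  q0  q3 
   q2   q1  q0  q4 
   q3   q5  q0  q4 
   q4   q4  q4  q4 
   q5   q1  q6  q3 
 * q6   q6  q6  q7 
 * q7   q6  q6  q4 
(> = start, * = accepting)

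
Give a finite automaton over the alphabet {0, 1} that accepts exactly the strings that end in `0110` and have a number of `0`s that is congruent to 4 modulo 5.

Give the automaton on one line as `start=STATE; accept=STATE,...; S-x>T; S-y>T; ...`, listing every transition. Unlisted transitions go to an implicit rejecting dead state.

start=s0; accept=s7; s0-0>s1; s0-1>s0; s1-0>s2; s1-1>s1; s2-0>s3; s2-1>s2; s3-0>s4; s3-1>s5; s4-0>s0; s4-1>s4; s5-0>s4; s5-1>s6; s6-0>s7; s6-1>s8; s7-0>s0; s7-1>s4; s8-0>s4; s8-1>s8

Run two small machines in parallel and take their product. The first has 5 states tracking how much of the suffix `0110` has currently been matched; the second has 5 states tracking the count of `0`s modulo 5. A product state is a pair (one from each), accepting exactly when both do. Minimizing collapses redundant product states.
With 9 states:
        0   1  
>  s0   s1  s0 
   s1   s2  s1 
   s2   s3  s2 
   s3   s4  s5 
   s4   s0  s4 
   s5   s4  s6 
   s6   s7  s8 
 * s7   s0  s4 
   s8   s4  s8 
(> = start, * = accepting)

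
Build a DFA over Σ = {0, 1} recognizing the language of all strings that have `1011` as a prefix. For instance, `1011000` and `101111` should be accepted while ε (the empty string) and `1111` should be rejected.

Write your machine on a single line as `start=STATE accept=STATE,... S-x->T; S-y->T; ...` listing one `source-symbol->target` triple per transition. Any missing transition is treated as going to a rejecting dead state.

start=q0; accept=q4; q0-0->q5; q0-1->q1; q1-0->q2; q1-1->q5; q2-0->q5; q2-1->q3; q3-0->q5; q3-1->q4; q4-0->q4; q4-1->q4; q5-0->q5; q5-1->q5

Check the first 4 symbols one by one: q0 through q3 record how many have matched `1011` so far; any wrong symbol goes to the dead state q5. After all 4 match we enter the accepting sink q4.
With 6 states:
        0   1  
>  q0   q5  q1 
   q1   q2  q5 
   q2   q5  q3 
   q3   q5  q4 
 * q4   q4  q4 
   q5   q5  q5 
(> = start, * = accepting)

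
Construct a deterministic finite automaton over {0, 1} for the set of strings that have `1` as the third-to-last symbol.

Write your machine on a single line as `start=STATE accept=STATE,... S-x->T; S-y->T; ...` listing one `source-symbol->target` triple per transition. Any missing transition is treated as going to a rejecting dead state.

Because acceptance depends on a position counted from the end, the machine has to buffer the most recent 3 symbols. Make each state the string of the last up-to-3 symbols read; on input `x` shift the window left and append `x`. Accept when the buffered window has length 3 and begins with `1`.
With 15 states:
          0    1  
>  q0     q1   q2 
   q1     q3   q4 
   q2     q5   q6 
   q3     q7   q8 
   q4     q9  q10 
   q5    q11  q12 
   q6    q13  q14 
   q7     q7   q8 
   q8     q9  q10 
   q9    q11  q12 
   q10   q13  q14 
 * q11    q7   q8 
 * q12    q9  q10 
 * q13   q11  q12 
 * q14   q13  q14 
(> = start, * = accepting)

start=q0; accept=q11,q12,q13,q14; q0-0->q1; q0-1->q2; q1-0->q3; q1-1->q4; q2-0->q5; q2-1->q6; q3-0->q7; q3-1->q8; q4-0->q9; q4-1->q10; q5-0->q11; q5-1->q12; q6-0->q13; q6-1->q14; q7-0->q7; q7-1->q8; q8-0->q9; q8-1->q10; q9-0->q11; q9-1->q12; q10-0->q13; q10-1->q14; q11-0->q7; q11-1->q8; q12-0->q9; q12-1->q10; q13-0->q11; q13-1->q12; q14-0->q13; q14-1->q14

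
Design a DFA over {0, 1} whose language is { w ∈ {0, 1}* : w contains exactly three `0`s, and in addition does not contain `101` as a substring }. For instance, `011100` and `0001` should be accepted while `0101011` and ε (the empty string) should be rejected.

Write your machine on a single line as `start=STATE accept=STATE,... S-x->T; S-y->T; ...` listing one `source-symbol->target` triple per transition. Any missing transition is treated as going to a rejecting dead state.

start=S0; accept=S6,S11,S12; S0-0->S1; S0-1->S2; S1-0->S3; S1-1->S4; S2-0->S5; S2-1->S2; S3-0->S6; S3-1->S7; S4-0->S8; S4-1->S4; S5-0->S3; S5-1->S9; S6-0->S10; S6-1->S11; S7-0->S12; S7-1->S7; S8-0->S6; S8-1->S13; S9-0->S13; S9-1->S9; S10-0->S10; S10-1->S14; S11-0->S15; S11-1->S11; S12-0->S10; S12-1->S16; S13-0->S16; S13-1->S13; S14-0->S15; S14-1->S14; S15-0->S10; S15-1->S17; S16-0->S17; S16-1->S16; S17-0->S17; S17-1->S17

Run two small machines in parallel and take their product. One (5 states) tracks the count of `0`s, saturating at 4; the other (4 states) tracks partial matches of the forbidden pattern `101`. Each combined state is a pair, one component from each; accept when both components accept.
With 18 states:
          0    1  
>  S0     S1   S2 
   S1     S3   S4 
   S2     S5   S2 
   S3     S6   S7 
   S4     S8   S4 
   S5     S3   S9 
 * S6    S10  S11 
   S7    S12   S7 
   S8     S6  S13 
   S9    S13   S9 
   S10   S10  S14 
 * S11   S15  S11 
 * S12   S10  S16 
   S13   S16  S13 
   S14   S15  S14 
   S15   S10  S17 
   S16   S17  S16 
   S17   S17  S17 
(> = start, * = accepting)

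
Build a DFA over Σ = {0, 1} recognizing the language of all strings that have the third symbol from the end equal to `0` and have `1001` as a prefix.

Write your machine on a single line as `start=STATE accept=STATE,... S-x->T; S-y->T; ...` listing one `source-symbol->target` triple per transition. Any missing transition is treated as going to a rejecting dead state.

start=S0; accept=S5,S6,S7,S12; S0-0->S1; S0-1->S2; S1-0->S1; S1-1->S1; S2-0->S3; S2-1->S1; S3-0->S4; S3-1->S1; S4-0->S1; S4-1->S5; S5-0->S6; S5-1->S7; S6-0->S8; S6-1->S9; S7-0->S10; S7-1->S11; S8-0->S12; S8-1->S5; S9-0->S6; S9-1->S7; S10-0->S8; S10-1->S9; S11-0->S10; S11-1->S11; S12-0->S12; S12-1->S5

Handle the two conditions separately and then intersect. One (15 states) tracks the last 3 symbols read; the other (6 states) tracks whether the input so far still matches the prefix `1001`. Each combined state is a pair, one component from each; accept when both components accept. Equivalent product states are then merged.
13 states suffice.
          0    1  
>  S0     S1   S2 
   S1     S1   S1 
   S2     S3   S1 
   S3     S4   S1 
   S4     S1   S5 
 * S5     S6   S7 
 * S6     S8   S9 
 * S7    S10  S11 
   S8    S12   S5 
   S9     S6   S7 
   S10    S8   S9 
   S11   S10  S11 
 * S12   S12   S5 
(> = start, * = accepting)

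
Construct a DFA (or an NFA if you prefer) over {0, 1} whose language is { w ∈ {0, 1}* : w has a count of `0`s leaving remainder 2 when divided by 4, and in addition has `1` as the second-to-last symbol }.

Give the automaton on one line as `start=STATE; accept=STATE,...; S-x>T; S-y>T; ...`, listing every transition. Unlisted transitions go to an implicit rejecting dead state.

start=A; accept=J,O; A-0>B; A-1>C; B-0>D; B-1>E; C-0>F; C-1>G; D-0>H; D-1>I; E-0>J; E-1>K; F-0>D; F-1>E; G-0>F; G-1>G; H-0>L; H-1>M; I-0>N; I-1>O; J-0>H; J-1>I; K-0>J; K-1>K; L-0>P; L-1>Q; M-0>R; M-1>S; N-0>L; N-1>M; O-0>N; O-1>O; P-0>D; P-1>E; Q-0>F; Q-1>G; R-0>P; R-1>Q; S-0>R; S-1>S

Run two small machines in parallel and take their product. One (4 states) tracks the count of `0`s modulo 4; the other (7 states) tracks the last 2 symbols read. Each combined state is a pair, one component from each; accept when both components accept.
       0  1 
>  A   B  C 
   B   D  E 
   C   F  G 
   D   H  I 
   E   J  K 
   F   D  E 
   G   F  G 
   H   L  M 
   I   N  O 
 * J   H  I 
   K   J  K 
   L   P  Q 
   M   R  S 
   N   L  M 
 * O   N  O 
   P   D  E 
   Q   F  G 
   R   P  Q 
   S   R  S 
(> = start, * = accepting)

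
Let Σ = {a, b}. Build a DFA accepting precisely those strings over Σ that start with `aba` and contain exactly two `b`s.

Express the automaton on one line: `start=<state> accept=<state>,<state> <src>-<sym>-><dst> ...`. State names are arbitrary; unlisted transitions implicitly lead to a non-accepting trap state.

start=q0 accept=q5 q0-a->q1 q0-b->q2 q1-a->q2 q1-b->q3 q2-a->q2 q2-b->q2 q3-a->q4 q3-b->q2 q4-a->q4 q4-b->q5 q5-a->q5 q5-b->q2

Run two small machines in parallel and take their product. One (5 states) tracks whether the input so far still matches the prefix `aba`; the other (4 states) tracks the count of `b`s, saturating at 3. Each combined state is a pair, one component from each; accept when both components accept. Minimizing collapses redundant product states.
6 states suffice.
        a   b  
>  q0   q1  q2 
   q1   q2  q3 
   q2   q2  q2 
   q3   q4  q2 
   q4   q4  q5 
 * q5   q5  q2 
(> = start, * = accepting)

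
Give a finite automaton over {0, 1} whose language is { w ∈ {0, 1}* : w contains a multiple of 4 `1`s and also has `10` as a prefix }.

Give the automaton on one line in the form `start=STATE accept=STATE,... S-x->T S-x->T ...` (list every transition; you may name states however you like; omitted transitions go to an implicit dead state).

start=A accept=G A-0->B A-1->C B-0->B B-1->B C-0->D C-1->B D-0->D D-1->E E-0->E E-1->F F-0->F F-1->G G-0->G G-1->D

Handle the two conditions separately and then intersect. One (4 states) tracks the count of `1`s modulo 4; the other (4 states) tracks whether the input so far still matches the prefix `10`. Each combined state is a pair, one component from each; accept when both components accept. Equivalent product states are then merged.
With 7 states:
       0  1 
>  A   B  C 
   B   B  B 
   C   D  B 
   D   D  E 
   E   E  F 
   F   F  G 
 * G   G  D 
(> = start, * = accepting)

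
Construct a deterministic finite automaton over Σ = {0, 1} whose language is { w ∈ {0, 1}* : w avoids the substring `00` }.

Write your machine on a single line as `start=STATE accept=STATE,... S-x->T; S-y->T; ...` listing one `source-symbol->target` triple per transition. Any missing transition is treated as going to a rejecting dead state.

Track partial matches of the forbidden pattern `00`. State q2 is a dead state reached once `00` has occurred; every other state accepts. q0 means no part of `00` is currently matched.
With 3 states:
        0   1  
>* q0   q1  q0 
 * q1   q2  q0 
   q2   q2  q2 
(> = start, * = accepting)

start=q0; accept=q0,q1; q0-0->q1; q0-1->q0; q1-0->q2; q1-1->q0; q2-0->q2; q2-1->q2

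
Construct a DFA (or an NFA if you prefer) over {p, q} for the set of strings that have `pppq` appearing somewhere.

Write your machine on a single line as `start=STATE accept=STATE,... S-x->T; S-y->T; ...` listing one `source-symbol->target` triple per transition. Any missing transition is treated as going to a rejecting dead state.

start=S0; accept=S4; S0-p->S1; S0-q->S0; S1-p->S2; S1-q->S0; S2-p->S3; S2-q->S0; S3-p->S3; S3-q->S4; S4-p->S4; S4-q->S4

Track how much of `pppq` has been matched so far: state S0 is no progress, S4 is the absorbing accept state reached once `pppq` has occurred. Intermediate states record partial matches; on a mismatch, fall back to the longest reusable overlap.
A 5-state machine:
        p   q  
>  S0   S1  S0 
   S1   S2  S0 
   S2   S3  S0 
   S3   S3  S4 
 * S4   S4  S4 
(> = start, * = accepting)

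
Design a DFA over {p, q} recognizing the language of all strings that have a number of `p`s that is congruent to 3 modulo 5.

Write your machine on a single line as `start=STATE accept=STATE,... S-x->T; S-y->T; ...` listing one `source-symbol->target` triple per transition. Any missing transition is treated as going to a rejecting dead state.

The only thing that matters is how many `p`s have appeared, reduced mod 5. Use one state per residue: A for 0, …, E for 4. Reading `p` moves to the next residue; anything else stays put. D is accepting.
With 5 states:
       p  q 
>  A   B  A 
   B   C  B 
   C   D  C 
 * D   E  D 
   E   A  E 
(> = start, * = accepting)

start=A; accept=D; A-p->B; A-q->A; B-p->C; B-q->B; C-p->D; C-q->C; D-p->E; D-q->D; E-p->A; E-q->E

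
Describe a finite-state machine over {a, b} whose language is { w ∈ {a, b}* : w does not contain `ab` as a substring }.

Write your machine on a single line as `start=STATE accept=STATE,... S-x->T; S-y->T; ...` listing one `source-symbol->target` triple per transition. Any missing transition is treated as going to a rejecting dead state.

Track partial matches of the forbidden pattern `ab`. State q2 is a dead state reached once `ab` has occurred; every other state accepts. q0 means no part of `ab` is currently matched.
        a   b  
>* q0   q1  q0 
 * q1   q1  q2 
   q2   q2  q2 
(> = start, * = accepting)

start=q0; accept=q0,q1; q0-a->q1; q0-b->q0; q1-a->q1; q1-b->q2; q2-a->q2; q2-b->q2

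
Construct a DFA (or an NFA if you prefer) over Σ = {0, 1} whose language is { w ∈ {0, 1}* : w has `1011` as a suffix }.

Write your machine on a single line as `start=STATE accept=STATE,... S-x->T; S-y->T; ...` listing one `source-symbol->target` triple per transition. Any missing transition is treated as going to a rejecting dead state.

Remember how much of `1011` the current input suffix matches. State s0 means no match yet; s1 means the last symbol is `1`; s2 means the last 2 symbols are `10`; s3 means the last 3 symbols are `101`; s4 means the last 4 symbols are `1011`. Only s4 accepts. On a mismatch, fall back to the longest proper suffix that is still a prefix of `1011`.
A 5-state machine:
        0   1  
>  s0   s0  s1 
   s1   s2  s1 
   s2   s0  s3 
   s3   s2  s4 
 * s4   s2  s1 
(> = start, * = accepting)

start=s0; accept=s4; s0-0->s0; s0-1->s1; s1-0->s2; s1-1->s1; s2-0->s0; s2-1->s3; s3-0->s2; s3-1->s4; s4-0->s2; s4-1->s1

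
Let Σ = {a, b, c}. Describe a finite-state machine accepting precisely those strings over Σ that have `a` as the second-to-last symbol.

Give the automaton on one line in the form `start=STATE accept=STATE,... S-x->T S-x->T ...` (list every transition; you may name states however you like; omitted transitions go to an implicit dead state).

Because acceptance depends on a position counted from the end, the machine has to buffer the most recent 2 symbols. Make each state the string of the last up-to-2 symbols read; on input `x` shift the window left and append `x`. Accept when the buffered window has length 2 and begins with `a`.
13 states suffice.
          a    b    c  
>  S0     S1   S2   S3 
   S1     S4   S5   S6 
   S2     S7   S8   S9 
   S3    S10  S11  S12 
 * S4     S4   S5   S6 
 * S5     S7   S8   S9 
 * S6    S10  S11  S12 
   S7     S4   S5   S6 
   S8     S7   S8   S9 
   S9    S10  S11  S12 
   S10    S4   S5   S6 
   S11    S7   S8   S9 
   S12   S10  S11  S12 
(> = start, * = accepting)

start=S0 accept=S4,S5,S6 S0-a->S1 S0-b->S2 S0-c->S3 S1-a->S4 S1-b->S5 S1-c->S6 S2-a->S7 S2-b->S8 S2-c->S9 S3-a->S10 S3-b->S11 S3-c->S12 S4-a->S4 S4-b->S5 S4-c->S6 S5-a->S7 S5-b->S8 S5-c->S9 S6-a->S10 S6-b->S11 S6-c->S12 S7-a->S4 S7-b->S5 S7-c->S6 S8-a->S7 S8-b->S8 S8-c->S9 S9-a->S10 S9-b->S11 S9-c->S12 S10-a->S4 S10-b->S5 S10-c->S6 S11-a->S7 S11-b->S8 S11-c->S9 S12-a->S10 S12-b->S11 S12-c->S12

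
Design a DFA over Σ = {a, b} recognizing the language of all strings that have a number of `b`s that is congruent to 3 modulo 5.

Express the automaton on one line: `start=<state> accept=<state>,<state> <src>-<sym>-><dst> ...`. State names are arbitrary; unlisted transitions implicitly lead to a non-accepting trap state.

Keep the running count of `b`s modulo 5: each `b` advances along the cycle q0 → q1 → q2 → q3 → q4 → q0 while other symbols loop. Accept at q3.
        a   b  
>  q0   q0  q1 
   q1   q1  q2 
   q2   q2  q3 
 * q3   q3  q4 
   q4   q4  q0 
(> = start, * = accepting)

start=q0 accept=q3 q0-a->q0 q0-b->q1 q1-a->q1 q1-b->q2 q2-a->q2 q2-b->q3 q3-a->q3 q3-b->q4 q4-a->q4 q4-b->q0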